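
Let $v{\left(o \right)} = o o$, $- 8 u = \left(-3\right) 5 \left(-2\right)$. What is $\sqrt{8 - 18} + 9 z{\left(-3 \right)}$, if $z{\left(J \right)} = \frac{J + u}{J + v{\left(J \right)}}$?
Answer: $- \frac{81}{8} + i \sqrt{10} \approx -10.125 + 3.1623 i$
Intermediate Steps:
$u = - \frac{15}{4}$ ($u = - \frac{\left(-3\right) 5 \left(-2\right)}{8} = - \frac{\left(-15\right) \left(-2\right)}{8} = \left(- \frac{1}{8}\right) 30 = - \frac{15}{4} \approx -3.75$)
$v{\left(o \right)} = o^{2}$
$z{\left(J \right)} = \frac{- \frac{15}{4} + J}{J + J^{2}}$ ($z{\left(J \right)} = \frac{J - \frac{15}{4}}{J + J^{2}} = \frac{- \frac{15}{4} + J}{J + J^{2}}$)
$\sqrt{8 - 18} + 9 z{\left(-3 \right)} = \sqrt{8 - 18} + 9 \frac{- \frac{15}{4} - 3}{\left(-3\right) \left(1 - 3\right)} = \sqrt{-10} + 9 \left(\left(- \frac{1}{3}\right) \frac{1}{-2} \left(- \frac{27}{4}\right)\right) = i \sqrt{10} + 9 \left(\left(- \frac{1}{3}\right) \left(- \frac{1}{2}\right) \left(- \frac{27}{4}\right)\right) = i \sqrt{10} + 9 \left(- \frac{9}{8}\right) = i \sqrt{10} - \frac{81}{8} = - \frac{81}{8} + i \sqrt{10}$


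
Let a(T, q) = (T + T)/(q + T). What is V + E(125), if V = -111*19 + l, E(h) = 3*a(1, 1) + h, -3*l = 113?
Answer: -6056/3 ≈ -2018.7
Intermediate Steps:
a(T, q) = 2*T/(T + q) (a(T, q) = (2*T)/(T + q) = 2*T/(T + q))
l = -113/3 (l = -⅓*113 = -113/3 ≈ -37.667)
E(h) = 3 + h (E(h) = 3*(2*1/(1 + 1)) + h = 3*(2*1/2) + h = 3*(2*1*(½)) + h = 3*1 + h = 3 + h)
V = -6440/3 (V = -111*19 - 113/3 = -2109 - 113/3 = -6440/3 ≈ -2146.7)
V + E(125) = -6440/3 + (3 + 125) = -6440/3 + 128 = -6056/3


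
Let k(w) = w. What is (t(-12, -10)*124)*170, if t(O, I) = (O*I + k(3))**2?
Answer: 318919320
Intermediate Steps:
t(O, I) = (3 + I*O)**2 (t(O, I) = (O*I + 3)**2 = (I*O + 3)**2 = (3 + I*O)**2)
(t(-12, -10)*124)*170 = ((3 - 10*(-12))**2*124)*170 = ((3 + 120)**2*124)*170 = (123**2*124)*170 = (15129*124)*170 = 1875996*170 = 318919320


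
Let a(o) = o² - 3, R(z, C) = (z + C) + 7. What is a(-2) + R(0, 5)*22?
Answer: 265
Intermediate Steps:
R(z, C) = 7 + C + z (R(z, C) = (C + z) + 7 = 7 + C + z)
a(o) = -3 + o²
a(-2) + R(0, 5)*22 = (-3 + (-2)²) + (7 + 5 + 0)*22 = (-3 + 4) + 12*22 = 1 + 264 = 265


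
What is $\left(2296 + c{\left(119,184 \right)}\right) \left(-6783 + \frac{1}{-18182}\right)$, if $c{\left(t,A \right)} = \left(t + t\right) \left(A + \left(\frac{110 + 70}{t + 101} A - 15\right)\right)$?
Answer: $- \frac{53143856936891}{100001} \approx -5.3143 \cdot 10^{8}$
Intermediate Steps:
$c{\left(t,A \right)} = 2 t \left(-15 + A + \frac{180 A}{101 + t}\right)$ ($c{\left(t,A \right)} = 2 t \left(A + \left(\frac{180}{101 + t} A - 15\right)\right) = 2 t \left(A + \left(\frac{180 A}{101 + t} - 15\right)\right) = 2 t \left(A + \left(-15 + \frac{180 A}{101 + t}\right)\right) = 2 t \left(-15 + A + \frac{180 A}{101 + t}\right)$)
$\left(2296 + c{\left(119,184 \right)}\right) \left(-6783 + \frac{1}{-18182}\right) = \left(2296 + 2 \cdot 119 \frac{1}{101 + 119} \left(-1515 - 1785 + 281 \cdot 184 + 184 \cdot 119\right)\right) \left(-6783 + \frac{1}{-18182}\right) = \left(2296 + 2 \cdot 119 \cdot \frac{1}{220} \left(-1515 - 1785 + 51704 + 21896\right)\right) \left(-6783 - \frac{1}{18182}\right) = \left(2296 + 2 \cdot 119 \cdot \frac{1}{220} \cdot 70300\right) \left(- \frac{123328507}{18182}\right) = \left(2296 + \frac{836570}{11}\right) \left(- \frac{123328507}{18182}\right) = \frac{861826}{11} \left(- \frac{123328507}{18182}\right) = - \frac{53143856936891}{100001}$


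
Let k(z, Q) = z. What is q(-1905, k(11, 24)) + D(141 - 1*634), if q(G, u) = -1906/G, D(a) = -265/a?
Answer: 1444483/939165 ≈ 1.5380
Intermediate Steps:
q(-1905, k(11, 24)) + D(141 - 1*634) = -1906/(-1905) - 265/(141 - 1*634) = -1906*(-1/1905) - 265/(141 - 634) = 1906/1905 - 265/(-493) = 1906/1905 - 265*(-1/493) = 1906/1905 + 265/493 = 1444483/939165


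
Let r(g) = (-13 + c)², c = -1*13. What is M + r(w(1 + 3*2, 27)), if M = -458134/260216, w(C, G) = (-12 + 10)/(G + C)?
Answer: 87723941/130108 ≈ 674.24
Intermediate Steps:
c = -13
w(C, G) = -2/(C + G)
r(g) = 676 (r(g) = (-13 - 13)² = (-26)² = 676)
M = -229067/130108 (M = -458134*1/260216 = -229067/130108 ≈ -1.7606)
M + r(w(1 + 3*2, 27)) = -229067/130108 + 676 = 87723941/130108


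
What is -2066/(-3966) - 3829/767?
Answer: -6800596/1520961 ≈ -4.4713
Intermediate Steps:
-2066/(-3966) - 3829/767 = -2066*(-1/3966) - 3829*1/767 = 1033/1983 - 3829/767 = -6800596/1520961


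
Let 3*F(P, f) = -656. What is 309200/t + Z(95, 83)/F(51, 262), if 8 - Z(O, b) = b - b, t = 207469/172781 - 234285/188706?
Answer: -39365496847297753/5190800982 ≈ -7.5837e+6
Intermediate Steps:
t = -63302451/1552610066 (t = 207469*(1/172781) - 234285*1/188706 = 207469/172781 - 78095/62902 = -63302451/1552610066 ≈ -0.040772)
Z(O, b) = 8 (Z(O, b) = 8 - (b - b) = 8 - 1*0 = 8 + 0 = 8)
F(P, f) = -656/3 (F(P, f) = (1/3)*(-656) = -656/3)
309200/t + Z(95, 83)/F(51, 262) = 309200/(-63302451/1552610066) + 8/(-656/3) = 309200*(-1552610066/63302451) + 8*(-3/656) = -480067032407200/63302451 - 3/82 = -39365496847297753/5190800982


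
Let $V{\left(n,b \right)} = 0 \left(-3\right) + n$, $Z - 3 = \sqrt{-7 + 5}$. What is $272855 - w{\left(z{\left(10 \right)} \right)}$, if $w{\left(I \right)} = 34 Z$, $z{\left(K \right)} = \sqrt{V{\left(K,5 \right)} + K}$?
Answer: $272753 - 34 i \sqrt{2} \approx 2.7275 \cdot 10^{5} - 48.083 i$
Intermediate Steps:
$Z = 3 + i \sqrt{2}$ ($Z = 3 + \sqrt{-7 + 5} = 3 + \sqrt{-2} = 3 + i \sqrt{2} \approx 3.0 + 1.4142 i$)
$V{\left(n,b \right)} = n$ ($V{\left(n,b \right)} = 0 + n = n$)
$z{\left(K \right)} = \sqrt{2} \sqrt{K}$ ($z{\left(K \right)} = \sqrt{K + K} = \sqrt{2 K} = \sqrt{2} \sqrt{K}$)
$w{\left(I \right)} = 102 + 34 i \sqrt{2}$ ($w{\left(I \right)} = 34 \left(3 + i \sqrt{2}\right) = 102 + 34 i \sqrt{2}$)
$272855 - w{\left(z{\left(10 \right)} \right)} = 272855 - \left(102 + 34 i \sqrt{2}\right) = 272753 - 34 i \sqrt{2}$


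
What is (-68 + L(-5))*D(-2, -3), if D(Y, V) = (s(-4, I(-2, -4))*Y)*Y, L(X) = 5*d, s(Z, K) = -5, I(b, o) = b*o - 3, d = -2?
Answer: 1560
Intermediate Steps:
I(b, o) = -3 + b*o
L(X) = -10 (L(X) = 5*(-2) = -10)
D(Y, V) = -5*Y² (D(Y, V) = (-5*Y)*Y = -5*Y²)
(-68 + L(-5))*D(-2, -3) = (-68 - 10)*(-5*(-2)²) = -(-390)*4 = -78*(-20) = 1560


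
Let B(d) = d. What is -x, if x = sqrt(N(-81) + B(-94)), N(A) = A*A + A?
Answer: -sqrt(6386) ≈ -79.912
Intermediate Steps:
N(A) = A + A**2 (N(A) = A**2 + A = A + A**2)
x = sqrt(6386) (x = sqrt(-81*(1 - 81) - 94) = sqrt(-81*(-80) - 94) = sqrt(6480 - 94) = sqrt(6386) ≈ 79.912)
-x = -sqrt(6386)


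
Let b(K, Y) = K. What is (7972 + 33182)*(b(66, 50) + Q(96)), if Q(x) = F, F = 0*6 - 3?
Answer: 2592702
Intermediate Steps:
F = -3 (F = 0 - 3 = -3)
Q(x) = -3
(7972 + 33182)*(b(66, 50) + Q(96)) = (7972 + 33182)*(66 - 3) = 41154*63 = 2592702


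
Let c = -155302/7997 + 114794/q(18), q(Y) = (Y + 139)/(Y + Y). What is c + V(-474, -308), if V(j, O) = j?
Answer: 32428771088/1255529 ≈ 25829.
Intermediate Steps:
q(Y) = (139 + Y)/(2*Y) (q(Y) = (139 + Y)/((2*Y)) = (139 + Y)*(1/(2*Y)) = (139 + Y)/(2*Y))
c = 33023891834/1255529 (c = -155302/7997 + 114794/(((1/2)*(139 + 18)/18)) = -155302*1/7997 + 114794/(((1/2)*(1/18)*157)) = -155302/7997 + 114794/(157/36) = -155302/7997 + 114794*(36/157) = -155302/7997 + 4132584/157 = 33023891834/1255529 ≈ 26303.)
c + V(-474, -308) = 33023891834/1255529 - 474 = 32428771088/1255529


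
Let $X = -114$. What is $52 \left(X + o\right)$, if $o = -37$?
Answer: $-7852$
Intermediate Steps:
$52 \left(X + o\right) = 52 \left(-114 - 37\right) = 52 \left(-151\right) = -7852$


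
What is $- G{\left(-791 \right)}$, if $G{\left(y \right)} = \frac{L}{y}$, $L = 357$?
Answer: $\frac{51}{113} \approx 0.45133$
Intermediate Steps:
$G{\left(y \right)} = \frac{357}{y}$
$- G{\left(-791 \right)} = - \frac{357}{-791} = - \frac{357 \left(-1\right)}{791} = \left(-1\right) \left(- \frac{51}{113}\right) = \frac{51}{113}$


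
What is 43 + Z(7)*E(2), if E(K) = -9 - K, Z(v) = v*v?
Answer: -496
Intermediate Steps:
Z(v) = v**2
43 + Z(7)*E(2) = 43 + 7**2*(-9 - 1*2) = 43 + 49*(-9 - 2) = 43 + 49*(-11) = 43 - 539 = -496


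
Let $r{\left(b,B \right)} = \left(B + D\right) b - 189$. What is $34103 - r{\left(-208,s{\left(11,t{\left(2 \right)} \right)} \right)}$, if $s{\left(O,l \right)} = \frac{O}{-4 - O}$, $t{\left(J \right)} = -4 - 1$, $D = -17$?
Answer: $\frac{459052}{15} \approx 30603.0$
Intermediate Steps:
$t{\left(J \right)} = -5$ ($t{\left(J \right)} = -4 - 1 = -5$)
$r{\left(b,B \right)} = -189 + b \left(-17 + B\right)$ ($r{\left(b,B \right)} = \left(B - 17\right) b - 189 = \left(-17 + B\right) b - 189 = b \left(-17 + B\right) - 189 = -189 + b \left(-17 + B\right)$)
$34103 - r{\left(-208,s{\left(11,t{\left(2 \right)} \right)} \right)} = 34103 - \left(-189 - -3536 + \left(-1\right) 11 \frac{1}{4 + 11} \left(-208\right)\right) = 34103 - \left(-189 + 3536 + \left(-1\right) 11 \cdot \frac{1}{15} \left(-208\right)\right) = 34103 - \left(-189 + 3536 - - \frac{2288}{15}\right) = 34103 - \left(-189 + 3536 + \frac{2288}{15}\right) = 34103 - \frac{52493}{15} = \frac{459052}{15}$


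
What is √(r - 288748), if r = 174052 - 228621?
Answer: I*√343317 ≈ 585.93*I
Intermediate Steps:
r = -54569
√(r - 288748) = √(-54569 - 288748) = √(-343317) = I*√343317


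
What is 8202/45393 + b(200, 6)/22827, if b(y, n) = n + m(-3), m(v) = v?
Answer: 20818137/115131779 ≈ 0.18082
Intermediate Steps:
b(y, n) = -3 + n (b(y, n) = n - 3 = -3 + n)
8202/45393 + b(200, 6)/22827 = 8202/45393 + (-3 + 6)/22827 = 8202*(1/45393) + 3*(1/22827) = 2734/15131 + 1/7609 = 20818137/115131779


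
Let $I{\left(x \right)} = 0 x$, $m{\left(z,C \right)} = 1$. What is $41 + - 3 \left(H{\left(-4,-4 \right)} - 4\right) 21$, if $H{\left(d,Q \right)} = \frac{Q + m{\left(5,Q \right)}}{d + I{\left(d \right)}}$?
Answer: $\frac{983}{4} \approx 245.75$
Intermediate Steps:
$I{\left(x \right)} = 0$
$H{\left(d,Q \right)} = \frac{1 + Q}{d}$ ($H{\left(d,Q \right)} = \frac{Q + 1}{d + 0} = \frac{1 + Q}{d}$)
$41 + - 3 \left(H{\left(-4,-4 \right)} - 4\right) 21 = 41 + - 3 \left(\frac{1 - 4}{-4} - 4\right) 21 = 41 + - 3 \left(\left(- \frac{1}{4}\right) \left(-3\right) - 4\right) 21 = 41 + - 3 \left(\frac{3}{4} - 4\right) 21 = 41 + \left(-3\right) \left(- \frac{13}{4}\right) 21 = 41 + \frac{39}{4} \cdot 21 = 41 + \frac{819}{4} = \frac{983}{4}$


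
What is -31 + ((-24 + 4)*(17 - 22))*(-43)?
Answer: -4331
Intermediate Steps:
-31 + ((-24 + 4)*(17 - 22))*(-43) = -31 - 20*(-5)*(-43) = -31 + 100*(-43) = -31 - 4300 = -4331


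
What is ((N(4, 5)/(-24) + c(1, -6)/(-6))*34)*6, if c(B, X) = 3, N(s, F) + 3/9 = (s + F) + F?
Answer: -1309/6 ≈ -218.17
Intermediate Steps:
N(s, F) = -⅓ + s + 2*F (N(s, F) = -⅓ + ((s + F) + F) = -⅓ + ((F + s) + F) = -⅓ + (s + 2*F) = -⅓ + s + 2*F)
((N(4, 5)/(-24) + c(1, -6)/(-6))*34)*6 = (((-⅓ + 4 + 2*5)/(-24) + 3/(-6))*34)*6 = (((-⅓ + 4 + 10)*(-1/24) + 3*(-⅙))*34)*6 = (((41/3)*(-1/24) - ½)*34)*6 = ((-41/72 - ½)*34)*6 = -77/72*34*6 = -1309/36*6 = -1309/6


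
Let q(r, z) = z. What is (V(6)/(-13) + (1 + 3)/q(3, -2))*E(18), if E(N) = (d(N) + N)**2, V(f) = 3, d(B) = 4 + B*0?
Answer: -14036/13 ≈ -1079.7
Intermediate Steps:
d(B) = 4 (d(B) = 4 + 0 = 4)
E(N) = (4 + N)**2
(V(6)/(-13) + (1 + 3)/q(3, -2))*E(18) = (3/(-13) + (1 + 3)/(-2))*(4 + 18)**2 = (3*(-1/13) + 4*(-1/2))*22**2 = (-3/13 - 2)*484 = -29/13*484 = -14036/13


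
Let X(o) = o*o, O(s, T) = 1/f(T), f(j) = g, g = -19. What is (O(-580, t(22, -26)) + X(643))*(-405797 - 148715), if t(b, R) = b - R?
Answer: -4355985651360/19 ≈ -2.2926e+11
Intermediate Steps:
f(j) = -19
O(s, T) = -1/19 (O(s, T) = 1/(-19) = -1/19)
X(o) = o²
(O(-580, t(22, -26)) + X(643))*(-405797 - 148715) = (-1/19 + 643²)*(-405797 - 148715) = (-1/19 + 413449)*(-554512) = (7855530/19)*(-554512) = -4355985651360/19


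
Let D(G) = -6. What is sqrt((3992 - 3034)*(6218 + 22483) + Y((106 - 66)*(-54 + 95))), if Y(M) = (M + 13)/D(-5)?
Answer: sqrt(109981130)/2 ≈ 5243.6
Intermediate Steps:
Y(M) = -13/6 - M/6 (Y(M) = (M + 13)/(-6) = (13 + M)*(-1/6) = -13/6 - M/6)
sqrt((3992 - 3034)*(6218 + 22483) + Y((106 - 66)*(-54 + 95))) = sqrt((3992 - 3034)*(6218 + 22483) + (-13/6 - (106 - 66)*(-54 + 95)/6)) = sqrt(958*28701 + (-13/6 - 20*41/3)) = sqrt(27495558 + (-13/6 - 1/6*1640)) = sqrt(27495558 + (-13/6 - 820/3)) = sqrt(27495558 - 551/2) = sqrt(54990565/2) = sqrt(109981130)/2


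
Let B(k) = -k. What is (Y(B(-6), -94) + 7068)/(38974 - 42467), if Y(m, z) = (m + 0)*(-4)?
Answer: -7044/3493 ≈ -2.0166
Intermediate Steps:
Y(m, z) = -4*m (Y(m, z) = m*(-4) = -4*m)
(Y(B(-6), -94) + 7068)/(38974 - 42467) = (-(-4)*(-6) + 7068)/(38974 - 42467) = (-4*6 + 7068)/(-3493) = (-24 + 7068)*(-1/3493) = 7044*(-1/3493) = -7044/3493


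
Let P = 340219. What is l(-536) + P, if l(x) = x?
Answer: 339683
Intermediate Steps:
l(-536) + P = -536 + 340219 = 339683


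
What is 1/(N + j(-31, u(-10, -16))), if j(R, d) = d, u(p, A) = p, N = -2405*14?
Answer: -1/33680 ≈ -2.9691e-5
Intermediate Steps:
N = -33670
1/(N + j(-31, u(-10, -16))) = 1/(-33670 - 10) = 1/(-33680) = -1/33680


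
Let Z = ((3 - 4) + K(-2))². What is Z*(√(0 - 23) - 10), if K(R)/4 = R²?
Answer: -2250 + 225*I*√23 ≈ -2250.0 + 1079.1*I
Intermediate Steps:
K(R) = 4*R²
Z = 225 (Z = ((3 - 4) + 4*(-2)²)² = (-1 + 4*4)² = (-1 + 16)² = 15² = 225)
Z*(√(0 - 23) - 10) = 225*(√(0 - 23) - 10) = 225*(√(-23) - 10) = 225*(I*√23 - 10) = 225*(-10 + I*√23) = -2250 + 225*I*√23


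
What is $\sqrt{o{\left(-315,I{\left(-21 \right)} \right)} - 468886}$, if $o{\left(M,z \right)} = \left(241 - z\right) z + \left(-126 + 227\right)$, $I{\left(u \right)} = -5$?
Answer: $i \sqrt{470015} \approx 685.58 i$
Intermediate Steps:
$o{\left(M,z \right)} = 101 + z \left(241 - z\right)$ ($o{\left(M,z \right)} = z \left(241 - z\right) + 101 = 101 + z \left(241 - z\right)$)
$\sqrt{o{\left(-315,I{\left(-21 \right)} \right)} - 468886} = \sqrt{\left(101 - \left(-5\right)^{2} + 241 \left(-5\right)\right) - 468886} = \sqrt{\left(101 - 25 - 1205\right) - 468886} = \sqrt{-1129 - 468886} = \sqrt{-470015} = i \sqrt{470015}$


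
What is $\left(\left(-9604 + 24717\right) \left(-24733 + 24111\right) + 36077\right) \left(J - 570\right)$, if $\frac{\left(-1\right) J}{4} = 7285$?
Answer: $278210649390$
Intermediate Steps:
$J = -29140$ ($J = \left(-4\right) 7285 = -29140$)
$\left(\left(-9604 + 24717\right) \left(-24733 + 24111\right) + 36077\right) \left(J - 570\right) = \left(\left(-9604 + 24717\right) \left(-24733 + 24111\right) + 36077\right) \left(-29140 - 570\right) = \left(15113 \left(-622\right) + 36077\right) \left(-29710\right) = \left(-9400286 + 36077\right) \left(-29710\right) = \left(-9364209\right) \left(-29710\right) = 278210649390$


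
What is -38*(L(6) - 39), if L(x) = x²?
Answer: 114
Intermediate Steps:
-38*(L(6) - 39) = -38*(6² - 39) = -38*(36 - 39) = -38*(-3) = 114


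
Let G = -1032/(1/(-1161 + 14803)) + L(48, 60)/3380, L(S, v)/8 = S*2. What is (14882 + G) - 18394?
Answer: -11899337128/845 ≈ -1.4082e+7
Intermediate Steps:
L(S, v) = 16*S (L(S, v) = 8*(S*2) = 8*(2*S) = 16*S)
G = -11896369488/845 (G = -1032/(1/(-1161 + 14803)) + (16*48)/3380 = -1032/(1/13642) + 768*(1/3380) = -1032/1/13642 + 192/845 = -1032*13642 + 192/845 = -14078544 + 192/845 = -11896369488/845 ≈ -1.4079e+7)
(14882 + G) - 18394 = (14882 - 11896369488/845) - 18394 = -11883794198/845 - 18394 = -11899337128/845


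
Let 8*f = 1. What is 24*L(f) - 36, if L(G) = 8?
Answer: 156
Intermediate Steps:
f = 1/8 (f = (1/8)*1 = 1/8 ≈ 0.12500)
24*L(f) - 36 = 24*8 - 36 = 192 - 36 = 156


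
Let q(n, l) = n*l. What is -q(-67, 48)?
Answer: 3216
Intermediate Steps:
q(n, l) = l*n
-q(-67, 48) = -48*(-67) = -1*(-3216) = 3216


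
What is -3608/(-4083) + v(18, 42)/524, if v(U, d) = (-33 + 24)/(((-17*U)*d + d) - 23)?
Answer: 24262003883/27456100836 ≈ 0.88367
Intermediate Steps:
v(U, d) = -9/(-23 + d - 17*U*d) (v(U, d) = -9/((-17*U*d + d) - 23) = -9/((d - 17*U*d) - 23) = -9/(-23 + d - 17*U*d))
-3608/(-4083) + v(18, 42)/524 = -3608/(-4083) + (9/(23 - 1*42 + 17*18*42))/524 = -3608*(-1/4083) + (9/(23 - 42 + 12852))*(1/524) = 3608/4083 + (9/12833)*(1/524) = 3608/4083 + 9/6724492 = 24262003883/27456100836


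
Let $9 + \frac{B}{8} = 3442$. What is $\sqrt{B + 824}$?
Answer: $8 \sqrt{442} \approx 168.19$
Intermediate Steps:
$B = 27464$ ($B = -72 + 8 \cdot 3442 = -72 + 27536 = 27464$)
$\sqrt{B + 824} = \sqrt{27464 + 824} = \sqrt{28288} = 8 \sqrt{442}$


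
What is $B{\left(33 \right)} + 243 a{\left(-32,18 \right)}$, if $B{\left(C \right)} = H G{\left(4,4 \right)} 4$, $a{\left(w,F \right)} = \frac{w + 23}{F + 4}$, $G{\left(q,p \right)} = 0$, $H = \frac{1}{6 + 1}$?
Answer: $- \frac{2187}{22} \approx -99.409$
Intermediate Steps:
$H = \frac{1}{7} \approx 0.14286$
$a{\left(w,F \right)} = \frac{23 + w}{4 + F}$
$B{\left(C \right)} = 0$ ($B{\left(C \right)} = \frac{1}{7} \cdot 0 \cdot 4 = 0 \cdot 4 = 0$)
$B{\left(33 \right)} + 243 a{\left(-32,18 \right)} = 0 + 243 \frac{23 - 32}{4 + 18} = 0 + 243 \cdot \frac{1}{22} \left(-9\right) = 0 + 243 \left(- \frac{9}{22}\right) = 0 - \frac{2187}{22} = - \frac{2187}{22}$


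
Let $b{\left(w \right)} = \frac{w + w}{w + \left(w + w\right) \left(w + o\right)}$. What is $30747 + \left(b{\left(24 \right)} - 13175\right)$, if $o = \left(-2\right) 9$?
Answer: $\frac{228438}{13} \approx 17572.0$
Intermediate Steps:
$o = -18$
$b{\left(w \right)} = \frac{2 w}{w + 2 w \left(-18 + w\right)}$ ($b{\left(w \right)} = \frac{w + w}{w + \left(w + w\right) \left(w - 18\right)} = \frac{2 w}{w + 2 w \left(-18 + w\right)}$)
$30747 + \left(b{\left(24 \right)} - 13175\right) = 30747 - \left(13175 - \frac{2}{-35 + 2 \cdot 24}\right) = 30747 - \left(13175 - \frac{2}{-35 + 48}\right) = 30747 - \left(13175 - \frac{2}{13}\right) = 30747 + \left(2 \cdot \frac{1}{13} - 13175\right) = 30747 + \left(\frac{2}{13} - 13175\right) = 30747 - \frac{171273}{13} = \frac{228438}{13}$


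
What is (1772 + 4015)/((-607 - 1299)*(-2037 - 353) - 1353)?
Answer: 5787/4553987 ≈ 0.0012708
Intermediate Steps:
(1772 + 4015)/((-607 - 1299)*(-2037 - 353) - 1353) = 5787/(-1906*(-2390) - 1353) = 5787/(4555340 - 1353) = 5787/4553987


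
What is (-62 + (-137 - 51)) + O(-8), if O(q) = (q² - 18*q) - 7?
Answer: -49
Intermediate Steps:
O(q) = -7 + q² - 18*q
(-62 + (-137 - 51)) + O(-8) = (-62 + (-137 - 51)) + (-7 + (-8)² - 18*(-8)) = (-62 - 188) + (-7 + 64 + 144) = -250 + 201 = -49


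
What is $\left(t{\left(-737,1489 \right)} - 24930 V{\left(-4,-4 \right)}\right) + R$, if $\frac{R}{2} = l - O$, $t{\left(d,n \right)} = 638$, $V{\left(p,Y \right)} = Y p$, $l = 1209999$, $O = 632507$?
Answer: $756742$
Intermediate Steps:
$R = 1154984$ ($R = 2 \left(1209999 - 632507\right) = 2 \cdot 577492 = 1154984$)
$\left(t{\left(-737,1489 \right)} - 24930 V{\left(-4,-4 \right)}\right) + R = \left(638 - 24930 \left(\left(-4\right) \left(-4\right)\right)\right) + 1154984 = \left(638 - 398880\right) + 1154984 = -398242 + 1154984 = 756742$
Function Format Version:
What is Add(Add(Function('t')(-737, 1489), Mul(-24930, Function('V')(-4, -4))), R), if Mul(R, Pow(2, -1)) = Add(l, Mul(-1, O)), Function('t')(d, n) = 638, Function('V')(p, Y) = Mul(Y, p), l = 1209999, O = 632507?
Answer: 756742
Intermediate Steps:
R = 1154984 (R = Mul(2, Add(1209999, Mul(-1, 632507))) = Mul(2, Add(1209999, -632507)) = Mul(2, 577492) = 1154984)
Add(Add(Function('t')(-737, 1489), Mul(-24930, Function('V')(-4, -4))), R) = Add(Add(638, Mul(-24930, Mul(-4, -4))), 1154984) = Add(Add(638, Mul(-24930, 16)), 1154984) = Add(Add(638, -398880), 1154984) = Add(-398242, 1154984) = 756742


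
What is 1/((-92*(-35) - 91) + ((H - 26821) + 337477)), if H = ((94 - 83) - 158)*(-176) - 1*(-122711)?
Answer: 1/462368 ≈ 2.1628e-6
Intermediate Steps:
H = 148583 (H = (11 - 158)*(-176) + 122711 = -147*(-176) + 122711 = 25872 + 122711 = 148583)
1/((-92*(-35) - 91) + ((H - 26821) + 337477)) = 1/((-92*(-35) - 91) + ((148583 - 26821) + 337477)) = 1/((3220 - 91) + (121762 + 337477)) = 1/(3129 + 459239) = 1/462368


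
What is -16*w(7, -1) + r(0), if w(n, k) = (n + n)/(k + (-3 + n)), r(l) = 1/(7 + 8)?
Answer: -373/5 ≈ -74.600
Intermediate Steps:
r(l) = 1/15
w(n, k) = 2*n/(-3 + k + n) (w(n, k) = (2*n)/(-3 + k + n) = 2*n/(-3 + k + n))
-16*w(7, -1) + r(0) = -32*7/(-3 - 1 + 7) + 1/15 = -32*7/3 + 1/15 = -16*14/3 + 1/15 = -224/3 + 1/15 = -373/5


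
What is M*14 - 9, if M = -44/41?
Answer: -985/41 ≈ -24.024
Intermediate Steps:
M = -44/41 (M = -44*1/41 = -44/41 ≈ -1.0732)
M*14 - 9 = -44/41*14 - 9 = -616/41 - 9 = -985/41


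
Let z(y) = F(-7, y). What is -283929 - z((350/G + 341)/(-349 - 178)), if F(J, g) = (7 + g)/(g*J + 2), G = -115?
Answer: -22331944711/78653 ≈ -2.8393e+5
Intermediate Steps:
F(J, g) = (7 + g)/(2 + J*g) (F(J, g) = (7 + g)/(J*g + 2) = (7 + g)/(2 + J*g))
z(y) = (7 + y)/(2 - 7*y)
-283929 - z((350/G + 341)/(-349 - 178)) = -283929 - (-7 - (350/(-115) + 341)/(-349 - 178))/(-2 + 7*((350/(-115) + 341)/(-349 - 178))) = -283929 - (-7 - (350*(-1/115) + 341)/(-527))/(-2 + 7*((350*(-1/115) + 341)/(-527))) = -283929 - (-7 - (-70/23 + 341)*(-1)/527)/(-2 + 7*((-70/23 + 341)*(-1/527))) = -283929 - (-7 - 7773*(-1)/(23*527))/(-2 + 7*((7773/23)*(-1/527))) = -283929 - (-7 - 1*(-7773/12121))/(-2 + 7*(-7773/12121)) = -283929 - (-7 + 7773/12121)/(-2 - 54411/12121) = -283929 - (-77074)/((-78653/12121)*12121) = -283929 - (-12121)*(-77074)/(78653*12121) = -283929 - 1*77074/78653 = -283929 - 77074/78653 = -22331944711/78653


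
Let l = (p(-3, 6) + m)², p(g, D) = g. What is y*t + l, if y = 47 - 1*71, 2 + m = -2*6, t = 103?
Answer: -2183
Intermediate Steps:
m = -14 (m = -2 - 2*6 = -2 - 12 = -14)
y = -24 (y = 47 - 71 = -24)
l = 289 (l = (-3 - 14)² = (-17)² = 289)
y*t + l = -24*103 + 289 = -2472 + 289 = -2183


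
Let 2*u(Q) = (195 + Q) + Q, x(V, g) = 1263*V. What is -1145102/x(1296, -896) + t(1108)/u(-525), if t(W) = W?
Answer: -255906521/77750280 ≈ -3.2914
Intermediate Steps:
u(Q) = 195/2 + Q (u(Q) = ((195 + Q) + Q)/2 = (195 + 2*Q)/2 = 195/2 + Q)
-1145102/x(1296, -896) + t(1108)/u(-525) = -1145102/(1263*1296) + 1108/(195/2 - 525) = -1145102/1636848 + 1108/(-855/2) = -1145102*1/1636848 + 1108*(-2/855) = -572551/818424 - 2216/855 = -255906521/77750280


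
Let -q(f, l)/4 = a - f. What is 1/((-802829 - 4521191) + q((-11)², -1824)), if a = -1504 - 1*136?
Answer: -1/5316976 ≈ -1.8808e-7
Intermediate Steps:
a = -1640 (a = -1504 - 136 = -1640)
q(f, l) = 6560 + 4*f (q(f, l) = -4*(-1640 - f) = 6560 + 4*f)
1/((-802829 - 4521191) + q((-11)², -1824)) = 1/((-802829 - 4521191) + (6560 + 4*(-11)²)) = 1/(-5324020 + (6560 + 4*121)) = 1/(-5324020 + (6560 + 484)) = 1/(-5324020 + 7044) = 1/(-5316976) = -1/5316976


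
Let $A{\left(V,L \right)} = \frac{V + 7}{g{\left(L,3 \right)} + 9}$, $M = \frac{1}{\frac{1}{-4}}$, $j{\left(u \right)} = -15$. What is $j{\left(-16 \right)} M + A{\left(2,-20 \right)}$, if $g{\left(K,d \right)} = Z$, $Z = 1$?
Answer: $\frac{609}{10} \approx 60.9$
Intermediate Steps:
$M = -4$ ($M = \frac{1}{- \frac{1}{4}} = -4$)
$g{\left(K,d \right)} = 1$
$A{\left(V,L \right)} = \frac{7}{10} + \frac{V}{10}$ ($A{\left(V,L \right)} = \frac{V + 7}{1 + 9} = \frac{7 + V}{10} = \left(7 + V\right) \frac{1}{10} = \frac{7}{10} + \frac{V}{10}$)
$j{\left(-16 \right)} M + A{\left(2,-20 \right)} = \left(-15\right) \left(-4\right) + \left(\frac{7}{10} + \frac{1}{10} \cdot 2\right) = 60 + \left(\frac{7}{10} + \frac{1}{5}\right) = 60 + \frac{9}{10} = \frac{609}{10}$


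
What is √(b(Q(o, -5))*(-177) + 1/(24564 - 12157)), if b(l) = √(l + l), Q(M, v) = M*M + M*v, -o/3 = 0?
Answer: √12407/12407 ≈ 0.0089777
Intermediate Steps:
o = 0 (o = -3*0 = 0)
Q(M, v) = M² + M*v
b(l) = √2*√l (b(l) = √(2*l) = √2*√l)
√(b(Q(o, -5))*(-177) + 1/(24564 - 12157)) = √((√2*√(0*(0 - 5)))*(-177) + 1/(24564 - 12157)) = √((√2*√(0*(-5)))*(-177) + 1/12407) = √((√2*√0)*(-177) + 1/12407) = √((√2*0)*(-177) + 1/12407) = √(0*(-177) + 1/12407) = √(0 + 1/12407) = √(1/12407) = √12407/12407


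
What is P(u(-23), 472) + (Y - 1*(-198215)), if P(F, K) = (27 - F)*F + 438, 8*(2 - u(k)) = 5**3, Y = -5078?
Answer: 12353375/64 ≈ 1.9302e+5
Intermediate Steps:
u(k) = -109/8 (u(k) = 2 - 1/8*5**3 = 2 - 1/8*125 = 2 - 125/8 = -109/8)
P(F, K) = 438 + F*(27 - F) (P(F, K) = F*(27 - F) + 438 = 438 + F*(27 - F))
P(u(-23), 472) + (Y - 1*(-198215)) = (438 - (-109/8)**2 + 27*(-109/8)) + (-5078 - 1*(-198215)) = (438 - 1*11881/64 - 2943/8) + (-5078 + 198215) = (438 - 11881/64 - 2943/8) + 193137 = -7393/64 + 193137 = 12353375/64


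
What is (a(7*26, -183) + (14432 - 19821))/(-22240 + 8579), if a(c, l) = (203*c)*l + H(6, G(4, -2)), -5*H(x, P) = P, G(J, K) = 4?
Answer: 33832539/68305 ≈ 495.32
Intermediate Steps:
H(x, P) = -P/5
a(c, l) = -4/5 + 203*c*l (a(c, l) = (203*c)*l - 1/5*4 = 203*c*l - 4/5 = -4/5 + 203*c*l)
(a(7*26, -183) + (14432 - 19821))/(-22240 + 8579) = ((-4/5 + 203*(7*26)*(-183)) + (14432 - 19821))/(-22240 + 8579) = ((-4/5 + 203*182*(-183)) - 5389)/(-13661) = ((-4/5 - 6761118) - 5389)*(-1/13661) = (-33805594/5 - 5389)*(-1/13661) = -33832539/5*(-1/13661) = 33832539/68305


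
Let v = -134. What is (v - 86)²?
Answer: 48400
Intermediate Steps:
(v - 86)² = (-134 - 86)² = (-220)² = 48400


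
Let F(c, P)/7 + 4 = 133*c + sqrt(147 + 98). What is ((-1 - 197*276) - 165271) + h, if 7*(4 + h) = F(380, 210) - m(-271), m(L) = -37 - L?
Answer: -1184018/7 + 7*sqrt(5) ≈ -1.6913e+5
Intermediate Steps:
F(c, P) = -28 + 49*sqrt(5) + 931*c (F(c, P) = -28 + 7*(133*c + sqrt(147 + 98)) = -28 + 7*(133*c + sqrt(245)) = -28 + 7*(133*c + 7*sqrt(5)) = -28 + 7*(7*sqrt(5) + 133*c) = -28 + (49*sqrt(5) + 931*c) = -28 + 49*sqrt(5) + 931*c)
h = 353490/7 + 7*sqrt(5) (h = -4 + ((-28 + 49*sqrt(5) + 931*380) - (-37 - 1*(-271)))/7 = -4 + ((-28 + 49*sqrt(5) + 353780) - (-37 + 271))/7 = -4 + ((353752 + 49*sqrt(5)) - 1*234)/7 = -4 + ((353752 + 49*sqrt(5)) - 234)/7 = -4 + (353518 + 49*sqrt(5))/7 = -4 + (353518/7 + 7*sqrt(5)) = 353490/7 + 7*sqrt(5) ≈ 50514.)
((-1 - 197*276) - 165271) + h = ((-1 - 197*276) - 165271) + (353490/7 + 7*sqrt(5)) = ((-1 - 54372) - 165271) + (353490/7 + 7*sqrt(5)) = (-54373 - 165271) + (353490/7 + 7*sqrt(5)) = -219644 + (353490/7 + 7*sqrt(5)) = -1184018/7 + 7*sqrt(5)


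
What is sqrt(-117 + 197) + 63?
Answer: 63 + 4*sqrt(5) ≈ 71.944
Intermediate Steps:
sqrt(-117 + 197) + 63 = sqrt(80) + 63 = 4*sqrt(5) + 63 = 63 + 4*sqrt(5)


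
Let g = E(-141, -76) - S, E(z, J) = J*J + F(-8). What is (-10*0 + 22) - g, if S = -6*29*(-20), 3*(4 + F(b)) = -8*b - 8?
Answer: -6866/3 ≈ -2288.7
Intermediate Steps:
F(b) = -20/3 - 8*b/3 (F(b) = -4 + (-8*b - 8)/3 = -4 + (-8 - 8*b)/3 = -4 + (-8/3 - 8*b/3) = -20/3 - 8*b/3)
E(z, J) = 44/3 + J² (E(z, J) = J*J + (-20/3 - 8/3*(-8)) = J² + (-20/3 + 64/3) = J² + 44/3 = 44/3 + J²)
S = 3480 (S = -174*(-20) = 3480)
g = 6932/3 (g = (44/3 + (-76)²) - 1*3480 = (44/3 + 5776) - 3480 = 17372/3 - 3480 = 6932/3 ≈ 2310.7)
(-10*0 + 22) - g = (-10*0 + 22) - 1*6932/3 = (0 + 22) - 6932/3 = 22 - 6932/3 = -6866/3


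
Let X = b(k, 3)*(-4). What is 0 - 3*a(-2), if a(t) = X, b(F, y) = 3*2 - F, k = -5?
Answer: 132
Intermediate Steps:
b(F, y) = 6 - F
X = -44 (X = (6 - 1*(-5))*(-4) = (6 + 5)*(-4) = 11*(-4) = -44)
a(t) = -44
0 - 3*a(-2) = 0 - 3*(-44) = 0 + 132 = 132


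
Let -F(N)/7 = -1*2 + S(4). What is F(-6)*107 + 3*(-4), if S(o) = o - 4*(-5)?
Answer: -16490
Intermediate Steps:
S(o) = 20 + o (S(o) = o + 20 = 20 + o)
F(N) = -154 (F(N) = -7*(-1*2 + (20 + 4)) = -7*(-2 + 24) = -7*22 = -154)
F(-6)*107 + 3*(-4) = -154*107 + 3*(-4) = -16478 - 12 = -16490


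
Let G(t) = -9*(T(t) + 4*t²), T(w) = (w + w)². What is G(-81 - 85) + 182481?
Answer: -1801551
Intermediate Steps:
T(w) = 4*w² (T(w) = (2*w)² = 4*w²)
G(t) = -72*t² (G(t) = -9*(4*t² + 4*t²) = -72*t²)
G(-81 - 85) + 182481 = -72*(-81 - 85)² + 182481 = -72*(-166)² + 182481 = -72*27556 + 182481 = -1984032 + 182481 = -1801551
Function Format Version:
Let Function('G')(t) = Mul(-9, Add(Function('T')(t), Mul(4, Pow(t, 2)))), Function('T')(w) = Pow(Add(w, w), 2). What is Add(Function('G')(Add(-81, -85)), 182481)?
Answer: -1801551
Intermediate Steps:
Function('T')(w) = Mul(4, Pow(w, 2)) (Function('T')(w) = Pow(Mul(2, w), 2) = Mul(4, Pow(w, 2)))
Function('G')(t) = Mul(-72, Pow(t, 2)) (Function('G')(t) = Mul(-9, Add(Mul(4, Pow(t, 2)), Mul(4, Pow(t, 2)))) = Mul(-9, Mul(8, Pow(t, 2))) = Mul(-72, Pow(t, 2)))
Add(Function('G')(Add(-81, -85)), 182481) = Add(Mul(-72, Pow(Add(-81, -85), 2)), 182481) = Add(Mul(-72, Pow(-166, 2)), 182481) = Add(Mul(-72, 27556), 182481) = Add(-1984032, 182481) = -1801551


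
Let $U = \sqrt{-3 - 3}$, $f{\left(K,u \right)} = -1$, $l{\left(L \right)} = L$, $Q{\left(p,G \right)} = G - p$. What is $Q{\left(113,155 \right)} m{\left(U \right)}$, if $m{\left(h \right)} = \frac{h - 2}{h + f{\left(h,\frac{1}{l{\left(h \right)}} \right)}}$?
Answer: $\frac{42 \left(\sqrt{6} + 2 i\right)}{i + \sqrt{6}} \approx 48.0 + 14.697 i$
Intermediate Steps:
$U = i \sqrt{6}$ ($U = \sqrt{-6} = i \sqrt{6} \approx 2.4495 i$)
$m{\left(h \right)} = \frac{-2 + h}{-1 + h}$ ($m{\left(h \right)} = \frac{h - 2}{h - 1} = \frac{-2 + h}{-1 + h}$)
$Q{\left(113,155 \right)} m{\left(U \right)} = \left(155 - 113\right) \frac{-2 + i \sqrt{6}}{-1 + i \sqrt{6}} = 42 \frac{-2 + i \sqrt{6}}{-1 + i \sqrt{6}} = \frac{42 \left(-2 + i \sqrt{6}\right)}{-1 + i \sqrt{6}}$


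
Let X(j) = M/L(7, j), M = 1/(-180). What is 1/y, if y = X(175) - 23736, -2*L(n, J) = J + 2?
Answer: -15930/378114479 ≈ -4.2130e-5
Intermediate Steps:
L(n, J) = -1 - J/2 (L(n, J) = -(J + 2)/2 = -(2 + J)/2 = -1 - J/2)
M = -1/180 ≈ -0.0055556
X(j) = -1/(180*(-1 - j/2))
y = -378114479/15930 (y = 1/(90*(2 + 175)) - 23736 = (1/90)/177 - 23736 = (1/90)*(1/177) - 23736 = 1/15930 - 23736 = -378114479/15930 ≈ -23736.)
1/y = 1/(-378114479/15930) = -15930/378114479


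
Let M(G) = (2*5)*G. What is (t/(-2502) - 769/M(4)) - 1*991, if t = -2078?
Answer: -50510099/50040 ≈ -1009.4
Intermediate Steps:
M(G) = 10*G
(t/(-2502) - 769/M(4)) - 1*991 = (-2078/(-2502) - 769/(10*4)) - 1*991 = (-2078*(-1/2502) - 769/40) - 991 = (1039/1251 - 769*1/40) - 991 = (1039/1251 - 769/40) - 991 = -920459/50040 - 991 = -50510099/50040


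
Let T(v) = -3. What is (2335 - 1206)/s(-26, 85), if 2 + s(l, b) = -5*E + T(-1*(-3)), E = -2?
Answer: 1129/5 ≈ 225.80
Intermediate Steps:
s(l, b) = 5 (s(l, b) = -2 + (-5*(-2) - 3) = -2 + (10 - 3) = -2 + 7 = 5)
(2335 - 1206)/s(-26, 85) = (2335 - 1206)/5 = 1129*(⅕) = 1129/5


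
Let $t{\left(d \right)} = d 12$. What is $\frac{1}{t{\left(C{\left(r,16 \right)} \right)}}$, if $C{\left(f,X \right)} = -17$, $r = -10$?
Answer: $- \frac{1}{204} \approx -0.004902$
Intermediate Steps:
$t{\left(d \right)} = 12 d$
$\frac{1}{t{\left(C{\left(r,16 \right)} \right)}} = \frac{1}{12 \left(-17\right)} = \frac{1}{-204} = - \frac{1}{204}$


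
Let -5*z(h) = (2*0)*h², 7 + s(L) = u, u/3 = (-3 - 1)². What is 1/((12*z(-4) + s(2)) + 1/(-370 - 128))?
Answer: 498/20417 ≈ 0.024391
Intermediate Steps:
u = 48 (u = 3*(-3 - 1)² = 3*(-4)² = 3*16 = 48)
s(L) = 41 (s(L) = -7 + 48 = 41)
z(h) = 0 (z(h) = -2*0*h²/5 = -0*h² = -⅕*0 = 0)
1/((12*z(-4) + s(2)) + 1/(-370 - 128)) = 1/((12*0 + 41) + 1/(-370 - 128)) = 1/((0 + 41) + 1/(-498)) = 1/(41 - 1/498) = 1/(20417/498) = 498/20417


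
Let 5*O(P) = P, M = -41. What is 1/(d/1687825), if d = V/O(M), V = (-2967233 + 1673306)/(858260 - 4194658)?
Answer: -46176298825670/1293927 ≈ -3.5687e+7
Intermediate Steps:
O(P) = P/5
V = 1293927/3336398 (V = -1293927/(-3336398) = -1293927*(-1/3336398) = 1293927/3336398 ≈ 0.38782)
d = -6469635/136792318 (d = 1293927/(3336398*(((⅕)*(-41)))) = 1293927/(3336398*(-41/5)) = (1293927/3336398)*(-5/41) = -6469635/136792318 ≈ -0.047295)
1/(d/1687825) = 1/(-6469635/136792318/1687825) = 1/(-6469635/136792318*1/1687825) = 1/(-1293927/46176298825670) = -46176298825670/1293927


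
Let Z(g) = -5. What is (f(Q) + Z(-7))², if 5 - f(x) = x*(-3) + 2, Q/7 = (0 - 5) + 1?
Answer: 7396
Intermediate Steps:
Q = -28 (Q = 7*((0 - 5) + 1) = 7*(-5 + 1) = 7*(-4) = -28)
f(x) = 3 + 3*x (f(x) = 5 - (x*(-3) + 2) = 5 - (-3*x + 2) = 5 - (2 - 3*x) = 5 + (-2 + 3*x) = 3 + 3*x)
(f(Q) + Z(-7))² = ((3 + 3*(-28)) - 5)² = ((3 - 84) - 5)² = (-81 - 5)² = (-86)² = 7396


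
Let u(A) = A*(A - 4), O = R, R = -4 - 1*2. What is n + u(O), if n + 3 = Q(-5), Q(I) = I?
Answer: 52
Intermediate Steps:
R = -6 (R = -4 - 2 = -6)
n = -8 (n = -3 - 5 = -8)
O = -6
u(A) = A*(-4 + A)
n + u(O) = -8 - 6*(-4 - 6) = -8 - 6*(-10) = -8 + 60 = 52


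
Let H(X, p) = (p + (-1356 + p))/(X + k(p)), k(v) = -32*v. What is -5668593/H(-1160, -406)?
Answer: 8383849047/271 ≈ 3.0937e+7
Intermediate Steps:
H(X, p) = (-1356 + 2*p)/(X - 32*p) (H(X, p) = (p + (-1356 + p))/(X - 32*p) = (-1356 + 2*p)/(X - 32*p))
-5668593/H(-1160, -406) = -5668593*(-1160 - 32*(-406))/(2*(-678 - 406)) = -5668593/(2*(-1084)/(-1160 + 12992)) = -5668593/(2*(-1084)/11832) = -5668593/(2*(1/11832)*(-1084)) = -5668593/(-271/1479) = -5668593*(-1479/271) = 8383849047/271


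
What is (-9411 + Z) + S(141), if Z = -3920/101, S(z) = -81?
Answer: -962612/101 ≈ -9530.8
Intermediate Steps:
Z = -3920/101 ≈ -38.812
(-9411 + Z) + S(141) = (-9411 - 3920/101) - 81 = -954431/101 - 81 = -962612/101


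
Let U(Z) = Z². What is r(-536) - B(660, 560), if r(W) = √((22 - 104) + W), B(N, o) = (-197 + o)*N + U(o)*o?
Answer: -175855580 + I*√618 ≈ -1.7586e+8 + 24.86*I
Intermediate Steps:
B(N, o) = o³ + N*(-197 + o) (B(N, o) = (-197 + o)*N + o²*o = N*(-197 + o) + o³ = o³ + N*(-197 + o))
r(W) = √(-82 + W)
r(-536) - B(660, 560) = √(-82 - 536) - (560³ - 197*660 + 660*560) = √(-618) - (175616000 - 130020 + 369600) = I*√618 - 1*175855580 = I*√618 - 175855580 = -175855580 + I*√618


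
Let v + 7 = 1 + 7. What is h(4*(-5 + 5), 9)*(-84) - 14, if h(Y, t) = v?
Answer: -98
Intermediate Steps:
v = 1 (v = -7 + (1 + 7) = -7 + 8 = 1)
h(Y, t) = 1
h(4*(-5 + 5), 9)*(-84) - 14 = 1*(-84) - 14 = -84 - 14 = -98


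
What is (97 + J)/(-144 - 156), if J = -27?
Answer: -7/30 ≈ -0.23333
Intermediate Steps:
(97 + J)/(-144 - 156) = (97 - 27)/(-144 - 156) = 70/(-300) = -1/300*70 = -7/30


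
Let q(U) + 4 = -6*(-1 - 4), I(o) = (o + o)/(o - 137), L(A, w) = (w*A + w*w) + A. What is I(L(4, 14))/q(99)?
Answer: 256/1547 ≈ 0.16548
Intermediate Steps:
L(A, w) = A + w² + A*w (L(A, w) = (A*w + w²) + A = (w² + A*w) + A = A + w² + A*w)
I(o) = 2*o/(-137 + o) (I(o) = (2*o)/(-137 + o) = 2*o/(-137 + o))
q(U) = 26 (q(U) = -4 - 6*(-1 - 4) = -4 - 6*(-5) = -4 + 30 = 26)
I(L(4, 14))/q(99) = (2*(4 + 14² + 4*14)/(-137 + (4 + 14² + 4*14)))/26 = (2*(4 + 196 + 56)/(-137 + (4 + 196 + 56)))*(1/26) = (2*256/(-137 + 256))*(1/26) = (2*256/119)*(1/26) = (2*256*(1/119))*(1/26) = (512/119)*(1/26) = 256/1547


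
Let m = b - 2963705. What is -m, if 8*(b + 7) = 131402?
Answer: 11789147/4 ≈ 2.9473e+6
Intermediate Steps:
b = 65673/4 (b = -7 + (1/8)*131402 = -7 + 65701/4 = 65673/4 ≈ 16418.)
m = -11789147/4 (m = 65673/4 - 2963705 = -11789147/4 ≈ -2.9473e+6)
-m = -1*(-11789147/4) = 11789147/4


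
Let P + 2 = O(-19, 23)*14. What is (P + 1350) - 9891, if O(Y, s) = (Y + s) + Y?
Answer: -8753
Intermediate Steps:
O(Y, s) = s + 2*Y
P = -212 (P = -2 + (23 + 2*(-19))*14 = -2 + (23 - 38)*14 = -2 - 15*14 = -2 - 210 = -212)
(P + 1350) - 9891 = (-212 + 1350) - 9891 = 1138 - 9891 = -8753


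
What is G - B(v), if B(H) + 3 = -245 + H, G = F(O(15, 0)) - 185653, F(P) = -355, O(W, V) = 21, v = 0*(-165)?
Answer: -185760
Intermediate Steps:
v = 0
G = -186008 (G = -355 - 185653 = -186008)
B(H) = -248 + H (B(H) = -3 + (-245 + H) = -248 + H)
G - B(v) = -186008 - (-248 + 0) = -186008 - 1*(-248) = -186008 + 248 = -185760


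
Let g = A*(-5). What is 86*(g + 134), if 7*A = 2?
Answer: 79808/7 ≈ 11401.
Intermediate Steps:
A = 2/7 (A = (⅐)*2 = 2/7 ≈ 0.28571)
g = -10/7 (g = (2/7)*(-5) = -10/7 ≈ -1.4286)
86*(g + 134) = 86*(-10/7 + 134) = 86*(928/7) = 79808/7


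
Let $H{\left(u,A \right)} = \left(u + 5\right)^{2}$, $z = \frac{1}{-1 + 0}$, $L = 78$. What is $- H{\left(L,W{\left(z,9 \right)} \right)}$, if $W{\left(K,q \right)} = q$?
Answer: $-6889$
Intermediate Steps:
$z = -1$ ($z = \frac{1}{-1} = -1$)
$H{\left(u,A \right)} = \left(5 + u\right)^{2}$
$- H{\left(L,W{\left(z,9 \right)} \right)} = - \left(5 + 78\right)^{2} = - 83^{2} = \left(-1\right) 6889 = -6889$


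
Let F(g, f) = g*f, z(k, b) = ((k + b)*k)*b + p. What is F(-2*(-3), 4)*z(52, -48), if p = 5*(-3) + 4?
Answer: -239880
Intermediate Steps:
p = -11 (p = -15 + 4 = -11)
z(k, b) = -11 + b*k*(b + k) (z(k, b) = ((k + b)*k)*b - 11 = ((b + k)*k)*b - 11 = (k*(b + k))*b - 11 = b*k*(b + k) - 11 = -11 + b*k*(b + k))
F(g, f) = f*g
F(-2*(-3), 4)*z(52, -48) = (4*(-2*(-3)))*(-11 - 48*52² + 52*(-48)²) = (4*6)*(-11 - 48*2704 + 52*2304) = 24*(-11 - 129792 + 119808) = 24*(-9995) = -239880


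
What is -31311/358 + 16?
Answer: -25583/358 ≈ -71.461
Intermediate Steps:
-31311/358 + 16 = -25583/358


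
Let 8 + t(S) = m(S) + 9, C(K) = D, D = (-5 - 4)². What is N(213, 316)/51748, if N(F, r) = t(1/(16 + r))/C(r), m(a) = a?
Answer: 37/154623024 ≈ 2.3929e-7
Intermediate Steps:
D = 81 (D = (-9)² = 81)
C(K) = 81
t(S) = 1 + S (t(S) = -8 + (S + 9) = -8 + (9 + S) = 1 + S)
N(F, r) = 1/81 + 1/(81*(16 + r)) (N(F, r) = (1 + 1/(16 + r))/81 = (1 + 1/(16 + r))*(1/81) = 1/81 + 1/(81*(16 + r)))
N(213, 316)/51748 = ((17 + 316)/(81*(16 + 316)))/51748 = ((1/81)*333/332)*(1/51748) = ((1/81)*(1/332)*333)*(1/51748) = (37/2988)*(1/51748) = 37/154623024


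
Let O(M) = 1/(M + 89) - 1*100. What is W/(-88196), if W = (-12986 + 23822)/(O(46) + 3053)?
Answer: -365715/8789966144 ≈ -4.1606e-5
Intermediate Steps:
O(M) = -100 + 1/(89 + M) (O(M) = 1/(89 + M) - 100 = -100 + 1/(89 + M))
W = 365715/99664 (W = (-12986 + 23822)/((-8899 - 100*46)/(89 + 46) + 3053) = 10836/((-8899 - 4600)/135 + 3053) = 10836/((1/135)*(-13499) + 3053) = 10836/(-13499/135 + 3053) = 10836/(398656/135) = 10836*(135/398656) = 365715/99664 ≈ 3.6695)
W/(-88196) = (365715/99664)/(-88196) = (365715/99664)*(-1/88196) = -365715/8789966144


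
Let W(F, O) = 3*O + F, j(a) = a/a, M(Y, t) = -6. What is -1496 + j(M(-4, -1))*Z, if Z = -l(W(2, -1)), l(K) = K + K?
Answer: -1494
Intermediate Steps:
j(a) = 1
W(F, O) = F + 3*O
l(K) = 2*K
Z = 2 (Z = -2*(2 + 3*(-1)) = -2*(2 - 3) = -2*(-1) = -1*(-2) = 2)
-1496 + j(M(-4, -1))*Z = -1496 + 1*2 = -1496 + 2 = -1494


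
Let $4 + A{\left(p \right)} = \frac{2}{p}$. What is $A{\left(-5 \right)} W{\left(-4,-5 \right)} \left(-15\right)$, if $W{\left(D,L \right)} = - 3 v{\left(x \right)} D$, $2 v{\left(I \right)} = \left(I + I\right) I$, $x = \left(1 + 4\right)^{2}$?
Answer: $495000$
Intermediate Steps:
$x = 25$ ($x = 5^{2} = 25$)
$A{\left(p \right)} = -4 + \frac{2}{p}$
$v{\left(I \right)} = I^{2}$ ($v{\left(I \right)} = \frac{\left(I + I\right) I}{2} = \frac{2 I I}{2} = \frac{2 I^{2}}{2} = I^{2}$)
$W{\left(D,L \right)} = - 1875 D$ ($W{\left(D,L \right)} = - 3 \cdot 25^{2} D = \left(-3\right) 625 D = - 1875 D$)
$A{\left(-5 \right)} W{\left(-4,-5 \right)} \left(-15\right) = \left(-4 + \frac{2}{-5}\right) \left(\left(-1875\right) \left(-4\right)\right) \left(-15\right) = \left(-4 + 2 \left(- \frac{1}{5}\right)\right) 7500 \left(-15\right) = \left(-4 - \frac{2}{5}\right) 7500 \left(-15\right) = \left(- \frac{22}{5}\right) 7500 \left(-15\right) = \left(-33000\right) \left(-15\right) = 495000$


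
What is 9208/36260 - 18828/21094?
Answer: -61058716/95608555 ≈ -0.63863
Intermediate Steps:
9208/36260 - 18828/21094 = 9208*(1/36260) - 18828*1/21094 = 2302/9065 - 9414/10547 = -61058716/95608555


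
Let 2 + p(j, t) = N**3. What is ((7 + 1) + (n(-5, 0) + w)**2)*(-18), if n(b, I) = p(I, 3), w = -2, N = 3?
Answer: -9666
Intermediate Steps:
p(j, t) = 25 (p(j, t) = -2 + 3**3 = -2 + 27 = 25)
n(b, I) = 25
((7 + 1) + (n(-5, 0) + w)**2)*(-18) = ((7 + 1) + (25 - 2)**2)*(-18) = (8 + 23**2)*(-18) = (8 + 529)*(-18) = 537*(-18) = -9666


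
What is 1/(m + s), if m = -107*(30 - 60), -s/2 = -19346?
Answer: 1/41902 ≈ 2.3865e-5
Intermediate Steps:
s = 38692 (s = -2*(-19346) = 38692)
m = 3210 (m = -107*(-30) = 3210)
1/(m + s) = 1/(3210 + 38692) = 1/41902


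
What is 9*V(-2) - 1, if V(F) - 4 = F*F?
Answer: 71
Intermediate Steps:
V(F) = 4 + F² (V(F) = 4 + F*F = 4 + F²)
9*V(-2) - 1 = 9*(4 + (-2)²) - 1 = 9*(4 + 4) - 1 = 9*8 - 1 = 72 - 1 = 71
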